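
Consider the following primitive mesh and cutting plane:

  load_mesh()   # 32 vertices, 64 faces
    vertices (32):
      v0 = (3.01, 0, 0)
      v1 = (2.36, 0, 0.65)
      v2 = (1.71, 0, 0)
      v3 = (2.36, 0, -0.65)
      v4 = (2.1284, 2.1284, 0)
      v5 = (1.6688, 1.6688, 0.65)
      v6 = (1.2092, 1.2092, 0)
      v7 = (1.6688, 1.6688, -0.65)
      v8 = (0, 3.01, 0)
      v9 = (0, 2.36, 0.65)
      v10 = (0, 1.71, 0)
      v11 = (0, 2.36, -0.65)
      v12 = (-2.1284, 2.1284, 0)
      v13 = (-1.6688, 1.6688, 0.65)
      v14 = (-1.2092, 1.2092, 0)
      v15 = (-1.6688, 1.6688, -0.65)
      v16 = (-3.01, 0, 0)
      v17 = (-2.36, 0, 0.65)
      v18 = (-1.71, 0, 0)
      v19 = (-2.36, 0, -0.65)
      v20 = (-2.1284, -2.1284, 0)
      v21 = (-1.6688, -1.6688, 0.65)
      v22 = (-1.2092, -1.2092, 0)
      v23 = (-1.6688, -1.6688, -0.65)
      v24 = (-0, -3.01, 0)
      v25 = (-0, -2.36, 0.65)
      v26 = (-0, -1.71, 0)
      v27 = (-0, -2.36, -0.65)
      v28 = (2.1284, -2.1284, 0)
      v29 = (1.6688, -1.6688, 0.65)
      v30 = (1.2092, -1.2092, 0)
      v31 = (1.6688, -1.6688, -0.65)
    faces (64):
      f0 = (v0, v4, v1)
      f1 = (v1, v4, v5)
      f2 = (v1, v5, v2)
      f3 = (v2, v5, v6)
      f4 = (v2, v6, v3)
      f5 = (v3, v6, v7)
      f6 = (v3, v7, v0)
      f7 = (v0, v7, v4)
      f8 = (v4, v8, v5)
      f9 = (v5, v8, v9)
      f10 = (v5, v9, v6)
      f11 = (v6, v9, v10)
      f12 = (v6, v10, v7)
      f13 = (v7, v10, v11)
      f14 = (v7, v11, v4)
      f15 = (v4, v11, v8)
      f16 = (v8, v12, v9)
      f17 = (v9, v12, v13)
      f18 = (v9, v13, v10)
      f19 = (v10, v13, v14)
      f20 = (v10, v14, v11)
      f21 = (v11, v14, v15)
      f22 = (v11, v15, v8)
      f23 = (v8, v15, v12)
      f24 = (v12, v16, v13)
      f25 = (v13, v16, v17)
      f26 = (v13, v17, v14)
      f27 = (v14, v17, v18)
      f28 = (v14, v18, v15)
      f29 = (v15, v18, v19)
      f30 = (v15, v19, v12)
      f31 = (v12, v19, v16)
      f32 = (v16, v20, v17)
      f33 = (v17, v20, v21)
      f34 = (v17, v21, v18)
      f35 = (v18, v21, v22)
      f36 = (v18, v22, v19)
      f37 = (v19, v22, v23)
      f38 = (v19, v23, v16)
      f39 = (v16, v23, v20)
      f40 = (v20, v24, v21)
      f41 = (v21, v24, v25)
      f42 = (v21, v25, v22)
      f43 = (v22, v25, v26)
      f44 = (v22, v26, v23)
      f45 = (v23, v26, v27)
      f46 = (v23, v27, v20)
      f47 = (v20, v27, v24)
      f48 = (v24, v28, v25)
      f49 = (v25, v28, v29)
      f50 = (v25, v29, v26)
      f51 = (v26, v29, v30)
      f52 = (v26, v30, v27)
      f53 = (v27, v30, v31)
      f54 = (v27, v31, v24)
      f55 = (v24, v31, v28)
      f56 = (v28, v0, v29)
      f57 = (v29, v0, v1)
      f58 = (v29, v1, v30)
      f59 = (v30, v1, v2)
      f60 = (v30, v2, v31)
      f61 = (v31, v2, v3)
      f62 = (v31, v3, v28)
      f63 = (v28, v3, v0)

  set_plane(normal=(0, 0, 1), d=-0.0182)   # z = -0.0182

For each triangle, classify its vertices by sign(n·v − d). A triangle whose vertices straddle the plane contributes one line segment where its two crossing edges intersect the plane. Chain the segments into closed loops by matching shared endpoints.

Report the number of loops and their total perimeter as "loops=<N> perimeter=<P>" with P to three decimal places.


loops=2 perimeter=28.900

Straddling triangles (32 of 64):
  (v2,v6,v3) [++-] → (1.24142, 1.17534, -0.0182)–(1.7282, 0, -0.0182)  len=1.2722
  (v3,v6,v7) [-+-] → (1.24142, 1.17534, -0.0182)–(1.22207, 1.22207, -0.0182)  len=0.0506
  (v3,v7,v0) [--+] → (2.97245, 0.0467264, -0.0182)–(2.9918, 0, -0.0182)  len=0.0506
  (v0,v7,v4) [+-+] → (2.97245, 0.0467264, -0.0182)–(2.11553, 2.11553, -0.0182)  len=2.2393
  (v6,v10,v7) [++-] → (0.0467264, 1.70885, -0.0182)–(1.22207, 1.22207, -0.0182)  len=1.2722
  (v7,v10,v11) [-+-] → (0.0467264, 1.70885, -0.0182)–(0, 1.7282, -0.0182)  len=0.0506
  (v7,v11,v4) [--+] → (2.0688, 2.13488, -0.0182)–(2.11553, 2.11553, -0.0182)  len=0.0506
  (v4,v11,v8) [+-+] → (2.0688, 2.13488, -0.0182)–(0, 2.9918, -0.0182)  len=2.2393
  (v10,v14,v11) [++-] → (-1.17534, 1.24142, -0.0182)–(0, 1.7282, -0.0182)  len=1.2722
  (v11,v14,v15) [-+-] → (-1.17534, 1.24142, -0.0182)–(-1.22207, 1.22207, -0.0182)  len=0.0506
  (v11,v15,v8) [--+] → (-0.0467264, 2.97245, -0.0182)–(0, 2.9918, -0.0182)  len=0.0506
  (v8,v15,v12) [+-+] → (-0.0467264, 2.97245, -0.0182)–(-2.11553, 2.11553, -0.0182)  len=2.2393
  (v14,v18,v15) [++-] → (-1.70885, 0.0467264, -0.0182)–(-1.22207, 1.22207, -0.0182)  len=1.2722
  (v15,v18,v19) [-+-] → (-1.70885, 0.0467264, -0.0182)–(-1.7282, 0, -0.0182)  len=0.0506
  (v15,v19,v12) [--+] → (-2.13488, 2.0688, -0.0182)–(-2.11553, 2.11553, -0.0182)  len=0.0506
  (v12,v19,v16) [+-+] → (-2.13488, 2.0688, -0.0182)–(-2.9918, 0, -0.0182)  len=2.2393
  (v18,v22,v19) [++-] → (-1.24142, -1.17534, -0.0182)–(-1.7282, 0, -0.0182)  len=1.2722
  (v19,v22,v23) [-+-] → (-1.24142, -1.17534, -0.0182)–(-1.22207, -1.22207, -0.0182)  len=0.0506
  (v19,v23,v16) [--+] → (-2.97245, -0.0467264, -0.0182)–(-2.9918, 0, -0.0182)  len=0.0506
  (v16,v23,v20) [+-+] → (-2.97245, -0.0467264, -0.0182)–(-2.11553, -2.11553, -0.0182)  len=2.2393
  (v22,v26,v23) [++-] → (-0.0467264, -1.70885, -0.0182)–(-1.22207, -1.22207, -0.0182)  len=1.2722
  (v23,v26,v27) [-+-] → (-0.0467264, -1.70885, -0.0182)–(0, -1.7282, -0.0182)  len=0.0506
  (v23,v27,v20) [--+] → (-2.0688, -2.13488, -0.0182)–(-2.11553, -2.11553, -0.0182)  len=0.0506
  (v20,v27,v24) [+-+] → (-2.0688, -2.13488, -0.0182)–(0, -2.9918, -0.0182)  len=2.2393
  (v26,v30,v27) [++-] → (1.17534, -1.24142, -0.0182)–(0, -1.7282, -0.0182)  len=1.2722
  (v27,v30,v31) [-+-] → (1.17534, -1.24142, -0.0182)–(1.22207, -1.22207, -0.0182)  len=0.0506
  (v27,v31,v24) [--+] → (0.0467264, -2.97245, -0.0182)–(0, -2.9918, -0.0182)  len=0.0506
  (v24,v31,v28) [+-+] → (0.0467264, -2.97245, -0.0182)–(2.11553, -2.11553, -0.0182)  len=2.2393
  (v30,v2,v31) [++-] → (1.70885, -0.0467264, -0.0182)–(1.22207, -1.22207, -0.0182)  len=1.2722
  (v31,v2,v3) [-+-] → (1.70885, -0.0467264, -0.0182)–(1.7282, 0, -0.0182)  len=0.0506
  (v31,v3,v28) [--+] → (2.13488, -2.0688, -0.0182)–(2.11553, -2.11553, -0.0182)  len=0.0506
  (v28,v3,v0) [+-+] → (2.13488, -2.0688, -0.0182)–(2.9918, 0, -0.0182)  len=2.2393

Chained into 2 loop(s):
  loop 1: 16 segments, perimeter = 10.5819
  loop 2: 16 segments, perimeter = 18.3186
Total perimeter = 28.900


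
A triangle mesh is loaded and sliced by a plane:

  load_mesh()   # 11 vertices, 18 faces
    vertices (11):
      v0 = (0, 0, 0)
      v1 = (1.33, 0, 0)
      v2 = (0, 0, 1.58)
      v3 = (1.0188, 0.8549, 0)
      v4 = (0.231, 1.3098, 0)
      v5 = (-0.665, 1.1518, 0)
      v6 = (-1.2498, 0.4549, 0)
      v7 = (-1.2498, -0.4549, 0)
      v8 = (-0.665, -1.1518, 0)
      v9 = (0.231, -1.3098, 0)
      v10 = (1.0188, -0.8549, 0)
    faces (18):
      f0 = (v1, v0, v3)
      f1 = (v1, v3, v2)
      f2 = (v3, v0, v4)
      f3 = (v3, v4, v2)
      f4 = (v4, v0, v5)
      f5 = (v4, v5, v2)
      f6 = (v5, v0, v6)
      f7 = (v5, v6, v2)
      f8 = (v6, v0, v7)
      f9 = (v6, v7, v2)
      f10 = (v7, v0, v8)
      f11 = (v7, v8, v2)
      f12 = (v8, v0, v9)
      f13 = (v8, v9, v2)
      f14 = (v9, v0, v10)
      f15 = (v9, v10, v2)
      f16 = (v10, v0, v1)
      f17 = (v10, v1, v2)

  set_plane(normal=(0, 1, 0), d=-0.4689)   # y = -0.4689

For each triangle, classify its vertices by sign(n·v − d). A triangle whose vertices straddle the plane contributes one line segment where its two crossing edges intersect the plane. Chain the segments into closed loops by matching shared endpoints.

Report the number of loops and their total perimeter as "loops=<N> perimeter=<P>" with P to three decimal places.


Straddling triangles (8 of 18):
  (v7,v0,v8) [++-] → (-0.270723, -0.4689, 0)–(-1.23805, -0.4689, 0)  len=0.9673
  (v7,v8,v2) [+-+] → (-1.23805, -0.4689, 0)–(-0.270723, -0.4689, 0.936779)  len=1.3466
  (v8,v0,v9) [-+-] → (-0.270723, -0.4689, 0)–(0.0826965, -0.4689, 0)  len=0.3534
  (v8,v9,v2) [--+] → (0.0826965, -0.4689, 1.01437)–(-0.270723, -0.4689, 0.936779)  len=0.3618
  (v9,v0,v10) [-+-] → (0.0826965, -0.4689, 0)–(0.558797, -0.4689, 0)  len=0.4761
  (v9,v10,v2) [--+] → (0.558797, -0.4689, 0.713393)–(0.0826965, -0.4689, 1.01437)  len=0.5633
  (v10,v0,v1) [-++] → (0.558797, -0.4689, 0)–(1.15931, -0.4689, 0)  len=0.6005
  (v10,v1,v2) [-++] → (1.15931, -0.4689, 0)–(0.558797, -0.4689, 0.713393)  len=0.9325

Chained into 1 loop(s):
  loop 1: 8 segments, perimeter = 5.6015
Total perimeter = 5.602

loops=1 perimeter=5.602


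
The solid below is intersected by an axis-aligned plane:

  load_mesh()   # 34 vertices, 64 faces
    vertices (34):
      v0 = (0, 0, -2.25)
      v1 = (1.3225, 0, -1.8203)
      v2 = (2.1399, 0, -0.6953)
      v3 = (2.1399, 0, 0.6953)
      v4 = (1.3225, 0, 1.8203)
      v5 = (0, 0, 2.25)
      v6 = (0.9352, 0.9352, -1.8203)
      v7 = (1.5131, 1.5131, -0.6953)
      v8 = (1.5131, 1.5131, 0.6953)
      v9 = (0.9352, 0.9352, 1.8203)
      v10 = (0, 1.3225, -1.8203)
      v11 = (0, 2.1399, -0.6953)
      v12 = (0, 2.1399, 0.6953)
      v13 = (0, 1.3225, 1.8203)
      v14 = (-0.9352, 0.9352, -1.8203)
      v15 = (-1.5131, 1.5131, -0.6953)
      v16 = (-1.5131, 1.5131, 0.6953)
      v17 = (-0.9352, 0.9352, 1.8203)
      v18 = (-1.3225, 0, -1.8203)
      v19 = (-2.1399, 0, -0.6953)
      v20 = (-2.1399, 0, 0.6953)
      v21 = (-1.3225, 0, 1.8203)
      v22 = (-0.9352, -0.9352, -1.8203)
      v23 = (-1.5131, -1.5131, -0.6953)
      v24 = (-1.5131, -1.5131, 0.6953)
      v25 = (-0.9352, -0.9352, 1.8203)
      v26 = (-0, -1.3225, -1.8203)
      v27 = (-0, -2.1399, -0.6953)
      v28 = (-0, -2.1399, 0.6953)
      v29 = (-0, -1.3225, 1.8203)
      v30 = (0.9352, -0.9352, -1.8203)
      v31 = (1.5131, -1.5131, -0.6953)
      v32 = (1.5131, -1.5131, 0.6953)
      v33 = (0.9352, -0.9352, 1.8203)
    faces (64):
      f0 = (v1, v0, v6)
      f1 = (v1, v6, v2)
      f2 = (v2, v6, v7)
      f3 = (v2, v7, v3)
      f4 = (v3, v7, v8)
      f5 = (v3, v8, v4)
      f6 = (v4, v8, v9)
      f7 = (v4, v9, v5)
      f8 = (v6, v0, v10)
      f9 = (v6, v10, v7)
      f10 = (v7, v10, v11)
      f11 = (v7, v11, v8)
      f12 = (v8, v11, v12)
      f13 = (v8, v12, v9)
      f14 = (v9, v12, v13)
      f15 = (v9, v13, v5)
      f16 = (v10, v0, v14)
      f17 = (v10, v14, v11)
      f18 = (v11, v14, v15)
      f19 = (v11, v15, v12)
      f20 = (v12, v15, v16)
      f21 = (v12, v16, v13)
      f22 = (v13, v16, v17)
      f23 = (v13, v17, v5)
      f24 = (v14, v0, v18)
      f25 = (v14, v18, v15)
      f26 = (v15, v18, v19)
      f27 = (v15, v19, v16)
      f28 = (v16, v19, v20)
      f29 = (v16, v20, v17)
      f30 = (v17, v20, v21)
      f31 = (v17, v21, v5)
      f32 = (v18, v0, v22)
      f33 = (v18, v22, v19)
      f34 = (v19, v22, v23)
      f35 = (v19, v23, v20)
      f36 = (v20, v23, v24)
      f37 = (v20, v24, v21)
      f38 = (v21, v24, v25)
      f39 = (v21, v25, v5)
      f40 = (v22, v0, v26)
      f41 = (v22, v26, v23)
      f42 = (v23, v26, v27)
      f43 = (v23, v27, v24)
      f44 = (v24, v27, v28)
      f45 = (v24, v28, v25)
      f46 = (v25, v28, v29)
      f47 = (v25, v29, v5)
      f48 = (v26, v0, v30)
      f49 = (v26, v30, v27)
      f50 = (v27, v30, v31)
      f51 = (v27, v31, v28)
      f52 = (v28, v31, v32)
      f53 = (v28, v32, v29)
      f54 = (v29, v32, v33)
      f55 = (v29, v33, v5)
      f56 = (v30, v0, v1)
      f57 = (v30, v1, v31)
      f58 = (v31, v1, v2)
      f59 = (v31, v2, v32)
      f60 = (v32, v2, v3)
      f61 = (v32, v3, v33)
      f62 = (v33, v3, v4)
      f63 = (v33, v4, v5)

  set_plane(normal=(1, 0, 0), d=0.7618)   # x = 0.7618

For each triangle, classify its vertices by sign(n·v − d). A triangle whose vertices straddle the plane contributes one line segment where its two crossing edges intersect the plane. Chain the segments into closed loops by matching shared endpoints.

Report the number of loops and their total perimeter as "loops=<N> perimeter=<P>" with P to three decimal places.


loops=1 perimeter=12.449

Straddling triangles (20 of 64):
  (v1,v0,v6) [+-+] → (0.7618, 0, -2.00248)–(0.7618, 0.7618, -1.89997)  len=0.7687
  (v4,v9,v5) [++-] → (0.7618, 0.7618, 1.89997)–(0.7618, 0, 2.00248)  len=0.7687
  (v6,v0,v10) [+--] → (0.7618, 0.7618, -1.89997)–(0.7618, 1.00701, -1.8203)  len=0.2578
  (v6,v10,v7) [+-+] → (0.7618, 1.00701, -1.8203)–(0.7618, 1.41846, -1.2539)  len=0.7001
  (v7,v10,v11) [+--] → (0.7618, 1.41846, -1.2539)–(0.7618, 1.82433, -0.6953)  len=0.6905
  (v7,v11,v8) [+-+] → (0.7618, 1.82433, -0.6953)–(0.7618, 1.82433, 0.00482496)  len=0.7001
  (v8,v11,v12) [+--] → (0.7618, 1.82433, 0.00482496)–(0.7618, 1.82433, 0.6953)  len=0.6905
  (v8,v12,v9) [+-+] → (0.7618, 1.82433, 0.6953)–(0.7618, 1.15857, 1.61171)  len=1.1327
  (v9,v12,v13) [+--] → (0.7618, 1.15857, 1.61171)–(0.7618, 1.00701, 1.8203)  len=0.2578
  (v9,v13,v5) [+--] → (0.7618, 1.00701, 1.8203)–(0.7618, 0.7618, 1.89997)  len=0.2578
  (v26,v0,v30) [--+] → (0.7618, -0.7618, -1.89997)–(0.7618, -1.00701, -1.8203)  len=0.2578
  (v26,v30,v27) [-+-] → (0.7618, -1.00701, -1.8203)–(0.7618, -1.15857, -1.61171)  len=0.2578
  (v27,v30,v31) [-++] → (0.7618, -1.15857, -1.61171)–(0.7618, -1.82433, -0.6953)  len=1.1327
  (v27,v31,v28) [-+-] → (0.7618, -1.82433, -0.6953)–(0.7618, -1.82433, -0.00482496)  len=0.6905
  (v28,v31,v32) [-++] → (0.7618, -1.82433, -0.00482496)–(0.7618, -1.82433, 0.6953)  len=0.7001
  (v28,v32,v29) [-+-] → (0.7618, -1.82433, 0.6953)–(0.7618, -1.41846, 1.2539)  len=0.6905
  (v29,v32,v33) [-++] → (0.7618, -1.41846, 1.2539)–(0.7618, -1.00701, 1.8203)  len=0.7001
  (v29,v33,v5) [-+-] → (0.7618, -1.00701, 1.8203)–(0.7618, -0.7618, 1.89997)  len=0.2578
  (v30,v0,v1) [+-+] → (0.7618, -0.7618, -1.89997)–(0.7618, 0, -2.00248)  len=0.7687
  (v33,v4,v5) [++-] → (0.7618, 0, 2.00248)–(0.7618, -0.7618, 1.89997)  len=0.7687

Chained into 1 loop(s):
  loop 1: 20 segments, perimeter = 12.4494
Total perimeter = 12.449


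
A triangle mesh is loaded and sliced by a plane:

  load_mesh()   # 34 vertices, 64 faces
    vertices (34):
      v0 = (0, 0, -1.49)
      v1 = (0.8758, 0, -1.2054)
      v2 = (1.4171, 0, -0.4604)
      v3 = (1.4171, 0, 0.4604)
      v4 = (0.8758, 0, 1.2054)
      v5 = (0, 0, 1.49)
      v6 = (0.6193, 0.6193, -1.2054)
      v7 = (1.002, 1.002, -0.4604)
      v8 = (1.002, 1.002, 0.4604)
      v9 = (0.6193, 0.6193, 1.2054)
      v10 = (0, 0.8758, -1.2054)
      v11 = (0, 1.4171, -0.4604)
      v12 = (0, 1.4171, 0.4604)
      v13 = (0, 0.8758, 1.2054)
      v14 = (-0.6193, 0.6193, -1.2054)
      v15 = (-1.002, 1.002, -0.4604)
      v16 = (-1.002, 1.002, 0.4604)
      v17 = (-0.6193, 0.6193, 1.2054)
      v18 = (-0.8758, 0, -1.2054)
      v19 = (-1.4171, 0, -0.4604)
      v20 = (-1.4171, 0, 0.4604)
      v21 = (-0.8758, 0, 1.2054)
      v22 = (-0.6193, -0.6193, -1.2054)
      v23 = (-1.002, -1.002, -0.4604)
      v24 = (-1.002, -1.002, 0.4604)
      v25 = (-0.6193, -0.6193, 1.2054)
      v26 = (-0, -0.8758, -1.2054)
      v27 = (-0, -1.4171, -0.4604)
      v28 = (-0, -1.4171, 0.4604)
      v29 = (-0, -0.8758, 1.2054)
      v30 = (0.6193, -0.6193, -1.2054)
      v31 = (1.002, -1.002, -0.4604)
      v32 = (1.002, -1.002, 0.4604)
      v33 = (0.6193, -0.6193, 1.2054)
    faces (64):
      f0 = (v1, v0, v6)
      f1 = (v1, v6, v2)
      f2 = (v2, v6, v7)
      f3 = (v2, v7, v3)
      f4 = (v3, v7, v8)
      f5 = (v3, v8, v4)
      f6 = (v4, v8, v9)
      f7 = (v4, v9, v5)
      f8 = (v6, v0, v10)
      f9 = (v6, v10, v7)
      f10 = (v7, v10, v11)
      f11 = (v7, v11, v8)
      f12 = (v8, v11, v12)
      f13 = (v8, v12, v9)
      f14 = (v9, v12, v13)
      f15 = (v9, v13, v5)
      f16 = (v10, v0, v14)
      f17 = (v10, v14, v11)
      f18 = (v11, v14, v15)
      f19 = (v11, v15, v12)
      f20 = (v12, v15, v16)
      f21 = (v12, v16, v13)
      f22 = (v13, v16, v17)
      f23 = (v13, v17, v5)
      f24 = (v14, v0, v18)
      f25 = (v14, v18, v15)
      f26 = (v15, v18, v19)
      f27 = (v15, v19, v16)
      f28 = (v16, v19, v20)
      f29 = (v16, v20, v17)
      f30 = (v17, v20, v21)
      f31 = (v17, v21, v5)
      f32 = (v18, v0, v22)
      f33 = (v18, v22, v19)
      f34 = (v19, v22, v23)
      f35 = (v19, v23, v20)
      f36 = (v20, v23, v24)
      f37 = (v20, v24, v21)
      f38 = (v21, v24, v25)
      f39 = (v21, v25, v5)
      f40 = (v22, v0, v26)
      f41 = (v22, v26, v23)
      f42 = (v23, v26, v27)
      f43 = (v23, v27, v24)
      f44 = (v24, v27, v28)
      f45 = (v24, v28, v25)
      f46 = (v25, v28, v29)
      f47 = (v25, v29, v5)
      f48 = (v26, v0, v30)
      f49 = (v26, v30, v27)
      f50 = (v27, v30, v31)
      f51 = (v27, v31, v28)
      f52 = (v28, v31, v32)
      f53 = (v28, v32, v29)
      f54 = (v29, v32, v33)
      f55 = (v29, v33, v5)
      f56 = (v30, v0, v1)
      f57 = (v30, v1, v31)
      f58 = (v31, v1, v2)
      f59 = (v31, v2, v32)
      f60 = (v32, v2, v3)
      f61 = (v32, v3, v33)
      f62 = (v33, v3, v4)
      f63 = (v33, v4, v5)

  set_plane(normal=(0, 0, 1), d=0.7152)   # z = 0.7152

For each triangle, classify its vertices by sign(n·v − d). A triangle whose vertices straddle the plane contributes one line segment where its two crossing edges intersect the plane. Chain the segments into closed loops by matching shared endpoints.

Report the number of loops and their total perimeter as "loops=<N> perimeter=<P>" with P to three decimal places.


Straddling triangles (16 of 64):
  (v3,v8,v4) [--+] → (0.958838, 0.659303, 0.7152)–(1.23197, 0, 0.7152)  len=0.7136
  (v4,v8,v9) [+-+] → (0.958838, 0.659303, 0.7152)–(0.871111, 0.871111, 0.7152)  len=0.2293
  (v8,v12,v9) [--+] → (0.211809, 1.14424, 0.7152)–(0.871111, 0.871111, 0.7152)  len=0.7136
  (v9,v12,v13) [+-+] → (0.211809, 1.14424, 0.7152)–(0, 1.23197, 0.7152)  len=0.2293
  (v12,v16,v13) [--+] → (-0.659303, 0.958838, 0.7152)–(0, 1.23197, 0.7152)  len=0.7136
  (v13,v16,v17) [+-+] → (-0.659303, 0.958838, 0.7152)–(-0.871111, 0.871111, 0.7152)  len=0.2293
  (v16,v20,v17) [--+] → (-1.14424, 0.211809, 0.7152)–(-0.871111, 0.871111, 0.7152)  len=0.7136
  (v17,v20,v21) [+-+] → (-1.14424, 0.211809, 0.7152)–(-1.23197, 0, 0.7152)  len=0.2293
  (v20,v24,v21) [--+] → (-0.958838, -0.659303, 0.7152)–(-1.23197, 0, 0.7152)  len=0.7136
  (v21,v24,v25) [+-+] → (-0.958838, -0.659303, 0.7152)–(-0.871111, -0.871111, 0.7152)  len=0.2293
  (v24,v28,v25) [--+] → (-0.211809, -1.14424, 0.7152)–(-0.871111, -0.871111, 0.7152)  len=0.7136
  (v25,v28,v29) [+-+] → (-0.211809, -1.14424, 0.7152)–(0, -1.23197, 0.7152)  len=0.2293
  (v28,v32,v29) [--+] → (0.659303, -0.958838, 0.7152)–(0, -1.23197, 0.7152)  len=0.7136
  (v29,v32,v33) [+-+] → (0.659303, -0.958838, 0.7152)–(0.871111, -0.871111, 0.7152)  len=0.2293
  (v32,v3,v33) [--+] → (1.14424, -0.211809, 0.7152)–(0.871111, -0.871111, 0.7152)  len=0.7136
  (v33,v3,v4) [+-+] → (1.14424, -0.211809, 0.7152)–(1.23197, 0, 0.7152)  len=0.2293

Chained into 1 loop(s):
  loop 1: 16 segments, perimeter = 7.5432
Total perimeter = 7.543

loops=1 perimeter=7.543


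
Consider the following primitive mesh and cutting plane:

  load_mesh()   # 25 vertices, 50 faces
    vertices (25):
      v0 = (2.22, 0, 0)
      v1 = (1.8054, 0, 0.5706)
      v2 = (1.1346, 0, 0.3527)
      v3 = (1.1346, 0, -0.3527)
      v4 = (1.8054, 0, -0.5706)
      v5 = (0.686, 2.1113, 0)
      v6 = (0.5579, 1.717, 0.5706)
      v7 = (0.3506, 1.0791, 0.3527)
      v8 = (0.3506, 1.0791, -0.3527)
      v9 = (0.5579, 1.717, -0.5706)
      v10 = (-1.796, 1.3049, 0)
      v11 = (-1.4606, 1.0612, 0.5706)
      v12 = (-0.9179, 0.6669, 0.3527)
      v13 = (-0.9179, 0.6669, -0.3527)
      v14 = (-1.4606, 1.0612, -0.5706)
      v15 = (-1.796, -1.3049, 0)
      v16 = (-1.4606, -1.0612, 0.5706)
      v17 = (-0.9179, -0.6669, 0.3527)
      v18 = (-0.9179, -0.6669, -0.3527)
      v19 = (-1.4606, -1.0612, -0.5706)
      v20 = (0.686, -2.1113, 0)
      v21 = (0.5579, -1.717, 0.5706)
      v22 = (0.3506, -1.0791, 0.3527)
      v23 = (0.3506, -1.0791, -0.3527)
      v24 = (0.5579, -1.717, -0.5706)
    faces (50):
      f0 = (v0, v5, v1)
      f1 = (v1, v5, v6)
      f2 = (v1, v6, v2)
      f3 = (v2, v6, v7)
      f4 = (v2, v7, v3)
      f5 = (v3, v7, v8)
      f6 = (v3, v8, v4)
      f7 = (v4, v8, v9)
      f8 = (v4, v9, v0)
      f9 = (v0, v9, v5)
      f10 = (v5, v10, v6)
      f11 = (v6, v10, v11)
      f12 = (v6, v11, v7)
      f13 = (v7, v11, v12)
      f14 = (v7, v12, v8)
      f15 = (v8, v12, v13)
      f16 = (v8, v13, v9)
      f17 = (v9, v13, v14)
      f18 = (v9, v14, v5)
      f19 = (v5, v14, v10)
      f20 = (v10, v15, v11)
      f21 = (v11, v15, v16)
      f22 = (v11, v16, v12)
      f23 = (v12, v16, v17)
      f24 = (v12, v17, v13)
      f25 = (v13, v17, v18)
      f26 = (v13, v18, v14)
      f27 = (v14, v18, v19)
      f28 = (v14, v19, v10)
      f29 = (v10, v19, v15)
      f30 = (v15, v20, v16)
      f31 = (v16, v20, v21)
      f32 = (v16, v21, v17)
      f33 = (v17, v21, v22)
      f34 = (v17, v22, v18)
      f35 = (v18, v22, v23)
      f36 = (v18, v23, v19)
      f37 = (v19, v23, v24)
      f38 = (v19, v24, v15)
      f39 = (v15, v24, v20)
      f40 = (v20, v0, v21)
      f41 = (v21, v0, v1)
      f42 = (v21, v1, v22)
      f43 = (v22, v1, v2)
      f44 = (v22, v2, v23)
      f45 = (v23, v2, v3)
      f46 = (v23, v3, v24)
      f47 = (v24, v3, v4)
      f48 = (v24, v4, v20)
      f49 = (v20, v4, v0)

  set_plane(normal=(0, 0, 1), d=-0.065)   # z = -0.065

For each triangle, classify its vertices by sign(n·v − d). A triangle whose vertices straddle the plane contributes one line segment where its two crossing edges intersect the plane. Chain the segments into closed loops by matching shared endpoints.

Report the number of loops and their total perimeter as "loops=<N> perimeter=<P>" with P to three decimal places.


loops=2 perimeter=19.440

Straddling triangles (20 of 50):
  (v2,v7,v3) [++-] → (0.814843, 0.440115, -0.065)–(1.1346, 0, -0.065)  len=0.5440
  (v3,v7,v8) [-+-] → (0.814843, 0.440115, -0.065)–(0.3506, 1.0791, -0.065)  len=0.7898
  (v4,v9,v0) [--+] → (2.03066, 0.195592, -0.065)–(2.17277, 0, -0.065)  len=0.2418
  (v0,v9,v5) [+-+] → (2.03066, 0.195592, -0.065)–(0.671407, 2.06638, -0.065)  len=2.3125
  (v7,v12,v8) [++-] → (-0.166762, 0.910983, -0.065)–(0.3506, 1.0791, -0.065)  len=0.5440
  (v8,v12,v13) [-+-] → (-0.166762, 0.910983, -0.065)–(-0.9179, 0.6669, -0.065)  len=0.7898
  (v9,v14,v5) [--+] → (0.44147, 1.99168, -0.065)–(0.671407, 2.06638, -0.065)  len=0.2418
  (v5,v14,v10) [+-+] → (0.44147, 1.99168, -0.065)–(-1.75779, 1.27714, -0.065)  len=2.3124
  (v12,v17,v13) [++-] → (-0.9179, 0.122905, -0.065)–(-0.9179, 0.6669, -0.065)  len=0.5440
  (v13,v17,v18) [-+-] → (-0.9179, 0.122905, -0.065)–(-0.9179, -0.6669, -0.065)  len=0.7898
  (v14,v19,v10) [--+] → (-1.75779, 1.03537, -0.065)–(-1.75779, 1.27714, -0.065)  len=0.2418
  (v10,v19,v15) [+-+] → (-1.75779, 1.03537, -0.065)–(-1.75779, -1.27714, -0.065)  len=2.3125
  (v17,v22,v18) [++-] → (-0.400538, -0.835017, -0.065)–(-0.9179, -0.6669, -0.065)  len=0.5440
  (v18,v22,v23) [-+-] → (-0.400538, -0.835017, -0.065)–(0.3506, -1.0791, -0.065)  len=0.7898
  (v19,v24,v15) [--+] → (-1.52786, -1.35184, -0.065)–(-1.75779, -1.27714, -0.065)  len=0.2418
  (v15,v24,v20) [+-+] → (-1.52786, -1.35184, -0.065)–(0.671407, -2.06638, -0.065)  len=2.3124
  (v22,v2,v23) [++-] → (0.670357, -0.638985, -0.065)–(0.3506, -1.0791, -0.065)  len=0.5440
  (v23,v2,v3) [-+-] → (0.670357, -0.638985, -0.065)–(1.1346, 0, -0.065)  len=0.7898
  (v24,v4,v20) [--+] → (0.813517, -1.87079, -0.065)–(0.671407, -2.06638, -0.065)  len=0.2418
  (v20,v4,v0) [+-+] → (0.813517, -1.87079, -0.065)–(2.17277, 0, -0.065)  len=2.3125

Chained into 2 loop(s):
  loop 1: 10 segments, perimeter = 6.6691
  loop 2: 10 segments, perimeter = 12.7711
Total perimeter = 19.440


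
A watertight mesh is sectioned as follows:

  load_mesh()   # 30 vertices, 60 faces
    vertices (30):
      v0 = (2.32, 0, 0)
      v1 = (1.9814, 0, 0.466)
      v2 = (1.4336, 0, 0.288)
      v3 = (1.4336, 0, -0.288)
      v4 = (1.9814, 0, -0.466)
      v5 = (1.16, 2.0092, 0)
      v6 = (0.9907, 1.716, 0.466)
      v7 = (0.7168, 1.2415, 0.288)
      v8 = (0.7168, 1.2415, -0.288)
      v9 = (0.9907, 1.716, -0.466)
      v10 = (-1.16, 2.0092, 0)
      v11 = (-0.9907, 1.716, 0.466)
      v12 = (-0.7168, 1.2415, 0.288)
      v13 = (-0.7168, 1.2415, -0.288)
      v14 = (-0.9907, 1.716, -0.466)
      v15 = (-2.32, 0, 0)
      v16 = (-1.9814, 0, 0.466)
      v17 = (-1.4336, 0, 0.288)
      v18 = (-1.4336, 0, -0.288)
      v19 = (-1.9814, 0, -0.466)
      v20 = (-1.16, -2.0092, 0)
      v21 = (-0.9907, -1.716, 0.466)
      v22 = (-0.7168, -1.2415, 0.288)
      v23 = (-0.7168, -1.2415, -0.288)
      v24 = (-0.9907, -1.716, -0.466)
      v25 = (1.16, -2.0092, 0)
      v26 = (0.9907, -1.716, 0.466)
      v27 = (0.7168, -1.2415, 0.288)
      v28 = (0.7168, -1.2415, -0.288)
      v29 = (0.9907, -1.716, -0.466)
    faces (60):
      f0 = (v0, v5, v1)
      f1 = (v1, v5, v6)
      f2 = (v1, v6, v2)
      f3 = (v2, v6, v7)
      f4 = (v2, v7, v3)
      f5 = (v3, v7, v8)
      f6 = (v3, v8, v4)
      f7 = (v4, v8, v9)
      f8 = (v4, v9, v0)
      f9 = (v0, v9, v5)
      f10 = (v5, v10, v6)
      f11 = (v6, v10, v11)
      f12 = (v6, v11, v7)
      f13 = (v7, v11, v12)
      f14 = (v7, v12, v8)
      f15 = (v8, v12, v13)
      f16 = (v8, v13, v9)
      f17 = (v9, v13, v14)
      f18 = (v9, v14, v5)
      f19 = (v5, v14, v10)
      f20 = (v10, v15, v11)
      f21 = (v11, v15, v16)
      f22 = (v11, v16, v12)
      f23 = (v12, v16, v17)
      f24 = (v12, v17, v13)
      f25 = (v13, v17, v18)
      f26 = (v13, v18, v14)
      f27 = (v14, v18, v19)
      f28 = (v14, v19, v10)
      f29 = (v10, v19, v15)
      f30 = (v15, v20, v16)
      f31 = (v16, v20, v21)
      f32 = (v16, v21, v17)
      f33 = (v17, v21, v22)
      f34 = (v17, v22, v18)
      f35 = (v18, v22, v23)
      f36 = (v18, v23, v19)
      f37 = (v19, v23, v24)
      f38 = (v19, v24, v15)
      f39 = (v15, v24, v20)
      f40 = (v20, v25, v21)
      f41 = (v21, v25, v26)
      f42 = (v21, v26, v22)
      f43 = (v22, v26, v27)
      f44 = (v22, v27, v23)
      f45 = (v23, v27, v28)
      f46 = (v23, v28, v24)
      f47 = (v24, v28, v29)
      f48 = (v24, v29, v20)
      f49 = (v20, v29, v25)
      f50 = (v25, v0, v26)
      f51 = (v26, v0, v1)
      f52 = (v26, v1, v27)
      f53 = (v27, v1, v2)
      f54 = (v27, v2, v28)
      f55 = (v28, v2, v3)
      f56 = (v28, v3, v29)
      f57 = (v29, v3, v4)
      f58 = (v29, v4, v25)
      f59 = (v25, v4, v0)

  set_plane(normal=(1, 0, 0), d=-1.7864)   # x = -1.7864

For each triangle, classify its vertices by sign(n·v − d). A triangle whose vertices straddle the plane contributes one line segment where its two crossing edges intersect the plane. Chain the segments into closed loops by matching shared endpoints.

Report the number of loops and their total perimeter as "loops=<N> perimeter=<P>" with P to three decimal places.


Straddling triangles (14 of 60):
  (v10,v15,v11) [+-+] → (-1.7864, 0.924232, 0)–(-1.7864, 0.688827, 0.187059)  len=0.3007
  (v11,v15,v16) [+--] → (-1.7864, 0.688827, 0.187059)–(-1.7864, 0.337761, 0.466)  len=0.4484
  (v11,v16,v12) [+-+] → (-1.7864, 0.337761, 0.466)–(-1.7864, 0.191438, 0.438553)  len=0.1489
  (v12,v16,v17) [+-+] → (-1.7864, 0.191438, 0.438553)–(-1.7864, 0, 0.402637)  len=0.1948
  (v14,v18,v19) [++-] → (-1.7864, 0, -0.402637)–(-1.7864, 0.337761, -0.466)  len=0.3437
  (v14,v19,v10) [+-+] → (-1.7864, 0.337761, -0.466)–(-1.7864, 0.476983, -0.355372)  len=0.1778
  (v10,v19,v15) [+--] → (-1.7864, 0.476983, -0.355372)–(-1.7864, 0.924232, 0)  len=0.5712
  (v15,v20,v16) [-+-] → (-1.7864, -0.924232, 0)–(-1.7864, -0.476983, 0.355372)  len=0.5712
  (v16,v20,v21) [-++] → (-1.7864, -0.476983, 0.355372)–(-1.7864, -0.337761, 0.466)  len=0.1778
  (v16,v21,v17) [-++] → (-1.7864, -0.337761, 0.466)–(-1.7864, 0, 0.402637)  len=0.3437
  (v18,v23,v19) [++-] → (-1.7864, -0.191438, -0.438553)–(-1.7864, 0, -0.402637)  len=0.1948
  (v19,v23,v24) [-++] → (-1.7864, -0.191438, -0.438553)–(-1.7864, -0.337761, -0.466)  len=0.1489
  (v19,v24,v15) [-+-] → (-1.7864, -0.337761, -0.466)–(-1.7864, -0.688827, -0.187059)  len=0.4484
  (v15,v24,v20) [-++] → (-1.7864, -0.688827, -0.187059)–(-1.7864, -0.924232, 0)  len=0.3007

Chained into 1 loop(s):
  loop 1: 14 segments, perimeter = 4.3709
Total perimeter = 4.371

loops=1 perimeter=4.371


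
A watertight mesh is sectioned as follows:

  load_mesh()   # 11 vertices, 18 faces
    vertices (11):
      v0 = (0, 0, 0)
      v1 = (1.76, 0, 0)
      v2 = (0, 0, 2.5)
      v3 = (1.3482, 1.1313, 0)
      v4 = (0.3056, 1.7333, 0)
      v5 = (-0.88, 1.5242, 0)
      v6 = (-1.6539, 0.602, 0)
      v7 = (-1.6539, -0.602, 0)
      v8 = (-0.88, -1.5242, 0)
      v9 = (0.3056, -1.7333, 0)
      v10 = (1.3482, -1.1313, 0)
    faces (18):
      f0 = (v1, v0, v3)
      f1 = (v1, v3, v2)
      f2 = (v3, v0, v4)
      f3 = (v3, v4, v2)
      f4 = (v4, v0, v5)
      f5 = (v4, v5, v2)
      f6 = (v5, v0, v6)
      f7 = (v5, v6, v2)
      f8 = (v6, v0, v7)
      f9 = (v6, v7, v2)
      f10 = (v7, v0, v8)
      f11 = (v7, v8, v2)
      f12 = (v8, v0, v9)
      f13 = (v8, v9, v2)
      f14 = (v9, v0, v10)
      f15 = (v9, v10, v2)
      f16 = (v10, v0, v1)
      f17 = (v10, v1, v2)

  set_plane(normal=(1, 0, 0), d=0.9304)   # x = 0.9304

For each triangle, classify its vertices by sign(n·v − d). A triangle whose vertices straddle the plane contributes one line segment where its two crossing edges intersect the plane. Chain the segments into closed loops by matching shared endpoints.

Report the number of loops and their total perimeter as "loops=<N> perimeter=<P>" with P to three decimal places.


loops=1 perimeter=6.453

Straddling triangles (8 of 18):
  (v1,v0,v3) [+-+] → (0.9304, 0, 0)–(0.9304, 0.780716, 0)  len=0.7807
  (v1,v3,v2) [++-] → (0.9304, 0.780716, 0.774737)–(0.9304, 0, 1.17841)  len=0.8789
  (v3,v0,v4) [+--] → (0.9304, 0.780716, 0)–(0.9304, 1.37254, 0)  len=0.5918
  (v3,v4,v2) [+--] → (0.9304, 1.37254, 0)–(0.9304, 0.780716, 0.774737)  len=0.9749
  (v9,v0,v10) [--+] → (0.9304, -0.780716, 0)–(0.9304, -1.37254, 0)  len=0.5918
  (v9,v10,v2) [-+-] → (0.9304, -1.37254, 0)–(0.9304, -0.780716, 0.774737)  len=0.9749
  (v10,v0,v1) [+-+] → (0.9304, -0.780716, 0)–(0.9304, 0, 0)  len=0.7807
  (v10,v1,v2) [++-] → (0.9304, 0, 1.17841)–(0.9304, -0.780716, 0.774737)  len=0.8789

Chained into 1 loop(s):
  loop 1: 8 segments, perimeter = 6.4527
Total perimeter = 6.453


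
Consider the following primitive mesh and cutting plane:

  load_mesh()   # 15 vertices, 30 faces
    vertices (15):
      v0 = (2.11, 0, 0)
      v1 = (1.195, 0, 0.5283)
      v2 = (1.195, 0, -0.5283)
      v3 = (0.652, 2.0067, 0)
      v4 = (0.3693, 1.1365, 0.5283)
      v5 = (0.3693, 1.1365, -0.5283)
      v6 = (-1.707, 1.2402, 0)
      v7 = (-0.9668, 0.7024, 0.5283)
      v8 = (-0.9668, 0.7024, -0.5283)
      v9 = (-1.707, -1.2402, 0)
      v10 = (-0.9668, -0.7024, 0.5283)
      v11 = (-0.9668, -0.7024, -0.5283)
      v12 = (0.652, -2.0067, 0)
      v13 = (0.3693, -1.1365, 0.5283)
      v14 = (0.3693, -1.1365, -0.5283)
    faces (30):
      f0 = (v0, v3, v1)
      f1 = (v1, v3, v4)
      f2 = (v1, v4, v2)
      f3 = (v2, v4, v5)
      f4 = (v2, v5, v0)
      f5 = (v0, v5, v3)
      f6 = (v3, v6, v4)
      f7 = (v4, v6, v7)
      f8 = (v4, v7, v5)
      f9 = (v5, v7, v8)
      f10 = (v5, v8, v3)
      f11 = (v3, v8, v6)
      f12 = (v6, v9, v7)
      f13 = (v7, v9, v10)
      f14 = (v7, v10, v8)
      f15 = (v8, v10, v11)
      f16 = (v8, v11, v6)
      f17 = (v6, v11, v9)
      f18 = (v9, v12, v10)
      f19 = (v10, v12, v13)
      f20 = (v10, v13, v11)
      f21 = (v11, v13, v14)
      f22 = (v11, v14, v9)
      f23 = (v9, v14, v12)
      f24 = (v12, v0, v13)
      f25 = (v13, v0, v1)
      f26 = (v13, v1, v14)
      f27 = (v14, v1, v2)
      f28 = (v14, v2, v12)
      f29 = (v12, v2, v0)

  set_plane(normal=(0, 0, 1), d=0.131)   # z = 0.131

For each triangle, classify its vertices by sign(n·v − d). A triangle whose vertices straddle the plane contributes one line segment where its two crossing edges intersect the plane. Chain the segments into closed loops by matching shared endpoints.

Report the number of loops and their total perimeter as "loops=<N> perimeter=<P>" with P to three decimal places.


Straddling triangles (20 of 30):
  (v0,v3,v1) [--+] → (0.786645, 1.50911, 0.131)–(1.88311, 0, 0.131)  len=1.8654
  (v1,v3,v4) [+-+] → (0.786645, 1.50911, 0.131)–(0.5819, 1.79092, 0.131)  len=0.3483
  (v1,v4,v2) [++-] → (0.679778, 0.709156, 0.131)–(1.195, 0, 0.131)  len=0.8766
  (v2,v4,v5) [-+-] → (0.679778, 0.709156, 0.131)–(0.3693, 1.1365, 0.131)  len=0.5282
  (v3,v6,v4) [--+] → (-1.19215, 1.21449, 0.131)–(0.5819, 1.79092, 0.131)  len=1.8654
  (v4,v6,v7) [+-+] → (-1.19215, 1.21449, 0.131)–(-1.52346, 1.10684, 0.131)  len=0.3484
  (v4,v7,v5) [++-] → (-0.464403, 0.865629, 0.131)–(0.3693, 1.1365, 0.131)  len=0.8766
  (v5,v7,v8) [-+-] → (-0.464403, 0.865629, 0.131)–(-0.9668, 0.7024, 0.131)  len=0.5282
  (v6,v9,v7) [--+] → (-1.52346, -0.758503, 0.131)–(-1.52346, 1.10684, 0.131)  len=1.8653
  (v7,v9,v10) [+-+] → (-1.52346, -0.758503, 0.131)–(-1.52346, -1.10684, 0.131)  len=0.3483
  (v7,v10,v8) [++-] → (-0.9668, -0.174171, 0.131)–(-0.9668, 0.7024, 0.131)  len=0.8766
  (v8,v10,v11) [-+-] → (-0.9668, -0.174171, 0.131)–(-0.9668, -0.7024, 0.131)  len=0.5282
  (v9,v12,v10) [--+] → (0.250594, -1.68328, 0.131)–(-1.52346, -1.10684, 0.131)  len=1.8654
  (v10,v12,v13) [+-+] → (0.250594, -1.68328, 0.131)–(0.5819, -1.79092, 0.131)  len=0.3484
  (v10,v13,v11) [++-] → (-0.133097, -0.973271, 0.131)–(-0.9668, -0.7024, 0.131)  len=0.8766
  (v11,v13,v14) [-+-] → (-0.133097, -0.973271, 0.131)–(0.3693, -1.1365, 0.131)  len=0.5282
  (v12,v0,v13) [--+] → (1.67837, -0.281812, 0.131)–(0.5819, -1.79092, 0.131)  len=1.8654
  (v13,v0,v1) [+-+] → (1.67837, -0.281812, 0.131)–(1.88311, 0, 0.131)  len=0.3483
  (v13,v1,v14) [++-] → (0.884522, -0.427344, 0.131)–(0.3693, -1.1365, 0.131)  len=0.8766
  (v14,v1,v2) [-+-] → (0.884522, -0.427344, 0.131)–(1.195, 0, 0.131)  len=0.5282

Chained into 2 loop(s):
  loop 1: 10 segments, perimeter = 11.0685
  loop 2: 10 segments, perimeter = 7.0241
Total perimeter = 18.093

loops=2 perimeter=18.093


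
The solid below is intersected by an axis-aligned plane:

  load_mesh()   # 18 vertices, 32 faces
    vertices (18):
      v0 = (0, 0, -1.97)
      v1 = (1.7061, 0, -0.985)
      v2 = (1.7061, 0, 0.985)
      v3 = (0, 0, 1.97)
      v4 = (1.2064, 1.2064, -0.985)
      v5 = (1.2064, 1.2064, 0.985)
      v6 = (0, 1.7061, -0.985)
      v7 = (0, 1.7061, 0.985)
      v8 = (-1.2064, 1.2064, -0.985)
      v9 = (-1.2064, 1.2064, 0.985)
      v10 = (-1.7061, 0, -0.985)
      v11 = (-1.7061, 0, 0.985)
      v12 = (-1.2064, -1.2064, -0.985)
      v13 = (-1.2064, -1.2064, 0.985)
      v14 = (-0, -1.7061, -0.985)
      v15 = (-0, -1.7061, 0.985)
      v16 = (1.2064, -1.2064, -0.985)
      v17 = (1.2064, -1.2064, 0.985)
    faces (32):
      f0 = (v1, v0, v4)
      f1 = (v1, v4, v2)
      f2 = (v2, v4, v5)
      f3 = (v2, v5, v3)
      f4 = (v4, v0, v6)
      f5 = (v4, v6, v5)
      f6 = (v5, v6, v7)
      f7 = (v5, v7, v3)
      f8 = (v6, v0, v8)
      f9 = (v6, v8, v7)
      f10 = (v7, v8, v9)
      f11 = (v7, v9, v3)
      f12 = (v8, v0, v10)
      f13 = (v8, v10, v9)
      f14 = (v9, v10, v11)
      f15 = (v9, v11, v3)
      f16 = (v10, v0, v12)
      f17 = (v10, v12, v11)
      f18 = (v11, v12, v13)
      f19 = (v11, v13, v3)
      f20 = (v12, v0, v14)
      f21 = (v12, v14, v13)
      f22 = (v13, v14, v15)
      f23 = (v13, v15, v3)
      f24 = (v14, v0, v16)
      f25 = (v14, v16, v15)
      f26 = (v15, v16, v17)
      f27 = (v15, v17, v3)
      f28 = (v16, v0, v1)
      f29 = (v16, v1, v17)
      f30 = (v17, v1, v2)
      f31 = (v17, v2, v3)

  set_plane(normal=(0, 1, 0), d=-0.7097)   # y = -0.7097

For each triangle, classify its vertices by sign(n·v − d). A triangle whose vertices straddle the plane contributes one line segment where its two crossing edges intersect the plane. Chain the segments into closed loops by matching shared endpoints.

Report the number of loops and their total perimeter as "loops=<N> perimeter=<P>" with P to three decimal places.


loops=1 perimeter=10.103

Straddling triangles (12 of 32):
  (v10,v0,v12) [++-] → (-0.7097, -0.7097, -1.39055)–(-1.41214, -0.7097, -0.985)  len=0.8111
  (v10,v12,v11) [+-+] → (-1.41214, -0.7097, -0.985)–(-1.41214, -0.7097, -0.17391)  len=0.8111
  (v11,v12,v13) [+--] → (-1.41214, -0.7097, -0.17391)–(-1.41214, -0.7097, 0.985)  len=1.1589
  (v11,v13,v3) [+-+] → (-1.41214, -0.7097, 0.985)–(-0.7097, -0.7097, 1.39055)  len=0.8111
  (v12,v0,v14) [-+-] → (-0.7097, -0.7097, -1.39055)–(0, -0.7097, -1.56026)  len=0.7297
  (v13,v15,v3) [--+] → (0, -0.7097, 1.56026)–(-0.7097, -0.7097, 1.39055)  len=0.7297
  (v14,v0,v16) [-+-] → (0, -0.7097, -1.56026)–(0.7097, -0.7097, -1.39055)  len=0.7297
  (v15,v17,v3) [--+] → (0.7097, -0.7097, 1.39055)–(0, -0.7097, 1.56026)  len=0.7297
  (v16,v0,v1) [-++] → (0.7097, -0.7097, -1.39055)–(1.41214, -0.7097, -0.985)  len=0.8111
  (v16,v1,v17) [-+-] → (1.41214, -0.7097, -0.985)–(1.41214, -0.7097, 0.17391)  len=1.1589
  (v17,v1,v2) [-++] → (1.41214, -0.7097, 0.17391)–(1.41214, -0.7097, 0.985)  len=0.8111
  (v17,v2,v3) [-++] → (1.41214, -0.7097, 0.985)–(0.7097, -0.7097, 1.39055)  len=0.8111

Chained into 1 loop(s):
  loop 1: 12 segments, perimeter = 10.1032
Total perimeter = 10.103


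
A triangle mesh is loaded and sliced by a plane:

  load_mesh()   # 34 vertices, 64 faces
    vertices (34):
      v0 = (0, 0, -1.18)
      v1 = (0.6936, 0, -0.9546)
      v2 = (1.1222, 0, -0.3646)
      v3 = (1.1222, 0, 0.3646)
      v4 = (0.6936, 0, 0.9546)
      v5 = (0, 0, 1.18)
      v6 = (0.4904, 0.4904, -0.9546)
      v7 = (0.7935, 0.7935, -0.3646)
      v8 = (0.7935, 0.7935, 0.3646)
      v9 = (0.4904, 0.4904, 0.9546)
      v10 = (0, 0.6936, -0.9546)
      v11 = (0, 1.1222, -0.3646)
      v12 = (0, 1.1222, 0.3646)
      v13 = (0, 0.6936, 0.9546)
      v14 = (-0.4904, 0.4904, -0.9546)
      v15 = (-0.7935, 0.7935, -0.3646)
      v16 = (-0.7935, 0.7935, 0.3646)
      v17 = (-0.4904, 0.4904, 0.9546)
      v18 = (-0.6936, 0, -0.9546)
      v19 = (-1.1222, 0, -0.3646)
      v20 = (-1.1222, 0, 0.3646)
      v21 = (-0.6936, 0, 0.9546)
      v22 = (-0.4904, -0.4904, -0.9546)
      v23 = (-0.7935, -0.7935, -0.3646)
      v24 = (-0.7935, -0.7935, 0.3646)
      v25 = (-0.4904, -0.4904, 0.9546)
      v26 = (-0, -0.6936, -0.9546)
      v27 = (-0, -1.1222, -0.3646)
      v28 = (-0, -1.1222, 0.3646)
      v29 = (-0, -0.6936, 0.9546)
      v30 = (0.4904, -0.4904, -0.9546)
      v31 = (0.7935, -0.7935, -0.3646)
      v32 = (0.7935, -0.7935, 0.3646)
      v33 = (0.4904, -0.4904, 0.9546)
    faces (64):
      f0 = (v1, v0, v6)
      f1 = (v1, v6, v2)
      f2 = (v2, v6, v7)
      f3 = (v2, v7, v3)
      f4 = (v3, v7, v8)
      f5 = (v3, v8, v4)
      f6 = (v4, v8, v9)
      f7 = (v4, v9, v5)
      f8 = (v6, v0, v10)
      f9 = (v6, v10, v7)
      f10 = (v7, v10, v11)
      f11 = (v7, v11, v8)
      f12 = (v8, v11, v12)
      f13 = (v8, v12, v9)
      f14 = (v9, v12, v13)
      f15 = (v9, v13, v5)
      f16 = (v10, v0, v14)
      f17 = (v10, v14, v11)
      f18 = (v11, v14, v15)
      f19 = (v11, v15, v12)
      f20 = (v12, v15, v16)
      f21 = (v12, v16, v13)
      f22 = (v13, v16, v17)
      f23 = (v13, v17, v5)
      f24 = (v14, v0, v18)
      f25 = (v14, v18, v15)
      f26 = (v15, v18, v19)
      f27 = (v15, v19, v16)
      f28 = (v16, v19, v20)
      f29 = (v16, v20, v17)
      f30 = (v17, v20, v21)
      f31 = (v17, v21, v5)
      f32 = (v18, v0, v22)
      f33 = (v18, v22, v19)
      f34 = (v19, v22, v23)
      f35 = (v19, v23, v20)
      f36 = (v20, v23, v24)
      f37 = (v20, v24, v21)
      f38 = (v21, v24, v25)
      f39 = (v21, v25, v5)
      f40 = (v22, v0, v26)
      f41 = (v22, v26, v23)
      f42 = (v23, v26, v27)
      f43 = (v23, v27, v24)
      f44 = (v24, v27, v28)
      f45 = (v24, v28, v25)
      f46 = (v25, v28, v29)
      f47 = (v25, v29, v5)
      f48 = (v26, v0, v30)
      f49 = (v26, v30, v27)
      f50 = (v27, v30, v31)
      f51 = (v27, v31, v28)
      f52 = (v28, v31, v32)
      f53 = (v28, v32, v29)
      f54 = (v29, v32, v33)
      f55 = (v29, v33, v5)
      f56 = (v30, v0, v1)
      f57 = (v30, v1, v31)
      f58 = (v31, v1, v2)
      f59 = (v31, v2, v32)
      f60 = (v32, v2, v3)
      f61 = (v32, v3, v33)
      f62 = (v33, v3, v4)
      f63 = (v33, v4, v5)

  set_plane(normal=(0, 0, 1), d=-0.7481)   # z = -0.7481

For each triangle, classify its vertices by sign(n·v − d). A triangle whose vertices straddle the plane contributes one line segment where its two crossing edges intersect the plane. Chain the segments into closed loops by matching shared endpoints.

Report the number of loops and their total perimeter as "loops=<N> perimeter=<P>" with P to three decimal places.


Straddling triangles (16 of 64):
  (v1,v6,v2) [--+] → (0.71153, 0.31876, -0.7481)–(0.84361, 0, -0.7481)  len=0.3450
  (v2,v6,v7) [+-+] → (0.71153, 0.31876, -0.7481)–(0.596485, 0.596485, -0.7481)  len=0.3006
  (v6,v10,v7) [--+] → (0.277725, 0.728565, -0.7481)–(0.596485, 0.596485, -0.7481)  len=0.3450
  (v7,v10,v11) [+-+] → (0.277725, 0.728565, -0.7481)–(0, 0.84361, -0.7481)  len=0.3006
  (v10,v14,v11) [--+] → (-0.31876, 0.71153, -0.7481)–(0, 0.84361, -0.7481)  len=0.3450
  (v11,v14,v15) [+-+] → (-0.31876, 0.71153, -0.7481)–(-0.596485, 0.596485, -0.7481)  len=0.3006
  (v14,v18,v15) [--+] → (-0.728565, 0.277725, -0.7481)–(-0.596485, 0.596485, -0.7481)  len=0.3450
  (v15,v18,v19) [+-+] → (-0.728565, 0.277725, -0.7481)–(-0.84361, 0, -0.7481)  len=0.3006
  (v18,v22,v19) [--+] → (-0.71153, -0.31876, -0.7481)–(-0.84361, 0, -0.7481)  len=0.3450
  (v19,v22,v23) [+-+] → (-0.71153, -0.31876, -0.7481)–(-0.596485, -0.596485, -0.7481)  len=0.3006
  (v22,v26,v23) [--+] → (-0.277725, -0.728565, -0.7481)–(-0.596485, -0.596485, -0.7481)  len=0.3450
  (v23,v26,v27) [+-+] → (-0.277725, -0.728565, -0.7481)–(0, -0.84361, -0.7481)  len=0.3006
  (v26,v30,v27) [--+] → (0.31876, -0.71153, -0.7481)–(0, -0.84361, -0.7481)  len=0.3450
  (v27,v30,v31) [+-+] → (0.31876, -0.71153, -0.7481)–(0.596485, -0.596485, -0.7481)  len=0.3006
  (v30,v1,v31) [--+] → (0.728565, -0.277725, -0.7481)–(0.596485, -0.596485, -0.7481)  len=0.3450
  (v31,v1,v2) [+-+] → (0.728565, -0.277725, -0.7481)–(0.84361, 0, -0.7481)  len=0.3006

Chained into 1 loop(s):
  loop 1: 16 segments, perimeter = 5.1652
Total perimeter = 5.165

loops=1 perimeter=5.165
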